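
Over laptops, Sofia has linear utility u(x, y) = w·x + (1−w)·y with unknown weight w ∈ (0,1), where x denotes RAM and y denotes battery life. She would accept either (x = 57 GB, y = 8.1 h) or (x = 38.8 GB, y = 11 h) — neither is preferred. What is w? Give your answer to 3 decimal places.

Equating utilities: w·57 + (1−w)·8.1 = w·38.8 + (1−w)·11.
w·(57−38.8) = (1−w)·(11−8.1), i.e. w·18.2 = (1−w)·2.9.
The marginal rate of substitution is 2.9/18.2, so w = 2.9/(18.2+2.9) = 0.137.

w = 0.137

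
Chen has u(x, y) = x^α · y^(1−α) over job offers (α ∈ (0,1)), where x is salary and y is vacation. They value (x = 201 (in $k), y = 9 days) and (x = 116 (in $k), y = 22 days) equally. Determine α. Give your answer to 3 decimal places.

The Cobb–Douglas utilities coincide, so 201^α·9^(1−α) = 116^α·22^(1−α).
Taking logs: α·ln 201 + (1−α)·ln 9 = α·ln 116 + (1−α)·ln 22, i.e. α·0.549715 = (1−α)·0.893818.
So α/(1−α) = (0.893818)/(0.549715) = 1.625966, and α = 1.625966/2.625966 ≈ 0.619.

α ≈ 0.619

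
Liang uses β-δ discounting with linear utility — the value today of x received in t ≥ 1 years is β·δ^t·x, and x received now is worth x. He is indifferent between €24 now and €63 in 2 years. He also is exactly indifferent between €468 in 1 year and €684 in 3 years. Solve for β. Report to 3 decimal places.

Both payoffs in the second observation are in the future, so β drops out: δ^1·468 = δ^3·684 ⇒ δ^2 = 468/684 = 0.68421, so δ = 0.82717.
The first indifference: 24 = β·δ^2·63, so β = 24/(δ^2·63) = 24/(0.68421·63) ≈ 0.557.

β ≈ 0.557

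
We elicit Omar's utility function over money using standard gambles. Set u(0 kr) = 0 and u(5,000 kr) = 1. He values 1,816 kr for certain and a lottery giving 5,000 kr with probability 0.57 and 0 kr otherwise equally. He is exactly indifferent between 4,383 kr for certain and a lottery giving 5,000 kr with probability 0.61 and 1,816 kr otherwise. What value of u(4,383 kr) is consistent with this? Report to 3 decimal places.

First, u(1,816 kr) = 0.57·u(5,000 kr) + 0.43·u(0 kr) = 0.57.
The second indifference gives u(4,383 kr) = 0.61·u(5,000 kr) + 0.39·u(1,816 kr) = 0.61·1.00 + 0.39·0.57 = 0.8323.

0.832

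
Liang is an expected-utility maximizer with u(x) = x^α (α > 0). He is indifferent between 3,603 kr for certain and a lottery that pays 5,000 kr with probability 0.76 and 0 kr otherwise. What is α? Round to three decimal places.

Since u(0) = 0, the lottery's EU is 0.76·5000^α.
Indifference: 3603^α = 0.76·5000^α, so (3603/5000)^α = 0.76.
α = ln(0.76) / ln(3603/5000) = -0.274437/-0.327671 ≈ 0.838.

α ≈ 0.838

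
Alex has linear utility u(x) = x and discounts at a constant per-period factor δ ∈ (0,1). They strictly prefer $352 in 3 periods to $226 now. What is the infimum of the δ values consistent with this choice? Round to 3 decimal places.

Comparing present values: 226 < δ^3·352.
Dividing by 352: δ^3 > 0.64205. Both sides are positive, so the cube root keeps the direction.
δ > (226/352)^(1/3) ≈ 0.863.

δ > 0.863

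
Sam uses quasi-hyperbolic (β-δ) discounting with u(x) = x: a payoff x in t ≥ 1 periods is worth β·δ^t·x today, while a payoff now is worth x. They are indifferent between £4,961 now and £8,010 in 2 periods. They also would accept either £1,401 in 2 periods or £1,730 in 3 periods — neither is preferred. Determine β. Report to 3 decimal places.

β ≈ 0.944

The second indifference involves only future payoffs, so β cancels: β·δ^2·1401 = β·δ^3·1730, giving δ = 1401/1730 = 0.80983.
Now use the now-vs-future pair: 4961 = β·δ^2·8010 gives β = 4961/(0.65582·8010) ≈ 0.944.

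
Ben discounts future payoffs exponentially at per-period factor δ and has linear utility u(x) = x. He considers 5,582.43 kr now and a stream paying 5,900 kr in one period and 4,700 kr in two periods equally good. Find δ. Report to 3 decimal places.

Present value of the stream is 5900·δ + 4700·δ². Indifference gives 5900δ + 4700δ² = 5582.43.
That is, 4700δ² + 5900δ − 5582.43 = 0, a quadratic in δ.
By the quadratic formula (taking the positive root), δ = (−5900 + √139759684.00) / 9400 ≈ 0.630.

δ ≈ 0.630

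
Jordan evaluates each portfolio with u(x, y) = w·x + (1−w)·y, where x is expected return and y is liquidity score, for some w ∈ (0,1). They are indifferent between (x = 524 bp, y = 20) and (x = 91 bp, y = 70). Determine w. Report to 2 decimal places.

Equating utilities: w·524 + (1−w)·20 = w·91 + (1−w)·70.
Rearranging, 433·w − 50·(1−w) = 0.
The marginal rate of substitution is 50/433, so w = 50/(433+50) = 0.10.

w = 0.10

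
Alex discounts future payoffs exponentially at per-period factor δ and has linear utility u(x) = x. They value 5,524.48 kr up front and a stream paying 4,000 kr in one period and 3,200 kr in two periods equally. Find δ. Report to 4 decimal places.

δ ≈ 0.8300

Equating present values: 5524.48 = 4000δ + 3200δ².
So 3200δ² + 4000δ − 5524.48 = 0.
δ = (−4000 + √(4000² + 4·3200·5524.48)) / (2·3200) = (−4000 + √86713344.00) / 6400 ≈ 0.8300.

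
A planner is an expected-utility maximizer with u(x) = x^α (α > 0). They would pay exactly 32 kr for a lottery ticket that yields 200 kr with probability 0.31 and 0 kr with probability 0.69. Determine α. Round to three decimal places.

α ≈ 0.639

EU(lottery) = 0.31·200^α + 0.69·0 = 0.31·200^α.
Indifference: 32^α = 0.31·200^α, so (32/200)^α = 0.31.
α = ln(0.31) / ln(32/200) = -1.171183/-1.832581 ≈ 0.639.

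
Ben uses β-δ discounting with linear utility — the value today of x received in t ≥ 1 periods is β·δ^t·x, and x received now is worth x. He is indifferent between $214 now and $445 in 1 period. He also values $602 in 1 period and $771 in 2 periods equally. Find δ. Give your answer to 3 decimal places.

From the later pair, β·δ^1·602 = β·δ^2·771; dividing through, δ = 602/771 = 0.78080.

δ ≈ 0.781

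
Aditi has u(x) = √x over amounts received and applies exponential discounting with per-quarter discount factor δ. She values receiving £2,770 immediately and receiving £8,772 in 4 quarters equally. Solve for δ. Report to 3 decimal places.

δ ≈ 0.866

Indifference means u(2770) = δ^4 · u(8772), so δ^4 = u(2770)/u(8772).
With u(x) = √x: δ^4 = √2770/√8772 = √(2770/8772) = 0.56194.
Taking the 4th root: δ = 0.56194^(1/4) ≈ 0.866.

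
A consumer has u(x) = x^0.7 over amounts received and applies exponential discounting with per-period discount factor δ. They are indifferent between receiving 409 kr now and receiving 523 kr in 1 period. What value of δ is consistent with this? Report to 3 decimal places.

δ ≈ 0.842

The payoff in 1 period is discounted by δ, so u(409) = δ·u(523) and δ = u(409)/u(523).
With u(x) = x^0.7: δ = 409^0.7/523^0.7 = (409/523)^0.7 = 0.84189.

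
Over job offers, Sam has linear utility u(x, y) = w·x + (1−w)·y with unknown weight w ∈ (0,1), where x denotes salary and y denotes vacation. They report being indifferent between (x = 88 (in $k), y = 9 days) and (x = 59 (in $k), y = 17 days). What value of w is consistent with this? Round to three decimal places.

w = 0.216

Indifference: w·88 + (1−w)·9 = w·59 + (1−w)·17.
Rearranging, 29·w − 8·(1−w) = 0.
Hence w = 8/(29+8) = 8/37 = 0.216.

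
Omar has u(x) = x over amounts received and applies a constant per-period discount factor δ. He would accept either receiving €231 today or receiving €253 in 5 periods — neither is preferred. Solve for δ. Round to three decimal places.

The payoff in 5 periods is discounted by δ^5, so u(231) = δ^5·u(253) and δ^5 = u(231)/u(253).
With u(x) = x: δ^5 = 231/253 = 0.91304.
Hence δ = (0.91304)^(1/5) = 0.98197.

δ ≈ 0.982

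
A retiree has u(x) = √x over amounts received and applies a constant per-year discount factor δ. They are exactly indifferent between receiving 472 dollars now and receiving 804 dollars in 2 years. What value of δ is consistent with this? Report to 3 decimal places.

Indifference means u(472) = δ^2 · u(804), so δ^2 = u(472)/u(804).
With u(x) = √x: δ^2 = √472/√804 = √(472/804) = 0.76620.
Taking the square root: δ = 0.76620^(1/2) ≈ 0.875.

δ ≈ 0.875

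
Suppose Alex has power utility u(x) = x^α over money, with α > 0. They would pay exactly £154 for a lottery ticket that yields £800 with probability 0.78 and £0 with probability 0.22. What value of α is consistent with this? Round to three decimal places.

α ≈ 0.151

Since u(0) = 0, the lottery's EU is 0.78·800^α.
Indifference: 154^α = 0.78·800^α, so (154/800)^α = 0.78.
Take logs: α = ln 0.78 / ln(154/800) ≈ 0.15080.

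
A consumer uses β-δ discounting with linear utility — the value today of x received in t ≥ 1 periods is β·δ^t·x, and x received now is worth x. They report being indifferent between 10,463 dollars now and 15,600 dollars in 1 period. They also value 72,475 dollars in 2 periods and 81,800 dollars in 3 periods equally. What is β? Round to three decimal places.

β ≈ 0.757

Both payoffs in the second observation are in the future, so β drops out: δ^2·72475 = δ^3·81800 ⇒ δ = 72475/81800 = 0.88600.
Substituting δ into 10463 = β·δ·15600: β = 10463/(13821.638) ≈ 0.757.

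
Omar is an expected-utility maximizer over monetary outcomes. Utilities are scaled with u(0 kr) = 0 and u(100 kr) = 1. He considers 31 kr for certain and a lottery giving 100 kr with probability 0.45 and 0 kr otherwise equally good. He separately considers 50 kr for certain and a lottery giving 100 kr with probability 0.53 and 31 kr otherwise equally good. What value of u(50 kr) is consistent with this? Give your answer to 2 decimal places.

0.74

The first gamble pins u(31 kr): it must equal 0.45·1 + 0.55·0 = 0.45.
Chaining: u(50 kr) = 0.53·1.00 + 0.47·0.45 = 0.7415.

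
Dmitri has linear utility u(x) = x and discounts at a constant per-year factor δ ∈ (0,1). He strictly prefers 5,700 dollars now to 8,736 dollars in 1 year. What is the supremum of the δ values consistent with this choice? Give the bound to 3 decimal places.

The preference means 5700 > δ·8736.
So δ < 5700/8736 = 0.65247.

δ < 0.652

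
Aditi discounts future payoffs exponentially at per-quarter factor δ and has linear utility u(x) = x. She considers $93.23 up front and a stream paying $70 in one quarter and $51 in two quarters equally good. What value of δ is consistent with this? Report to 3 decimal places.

The stream is worth 70δ + 51δ² today, so 70δ + 51δ² = 93.23.
So 51δ² + 70δ − 93.23 = 0.
The positive root is δ = [−70 + √(70² + 4·51·93.23)] / (2·51) = (−70 + 154.657)/102 ≈ 0.830.

δ ≈ 0.830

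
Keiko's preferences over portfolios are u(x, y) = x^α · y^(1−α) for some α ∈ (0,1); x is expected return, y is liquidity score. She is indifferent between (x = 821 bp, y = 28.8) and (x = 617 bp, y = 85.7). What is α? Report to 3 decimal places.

α ≈ 0.792

The Cobb–Douglas utilities coincide, so 821^α·28.8^(1−α) = 617^α·85.7^(1−α).
(821/617)^α = (85.7/28.8)^(1−α); take logs: α·ln(821/617) = (1−α)·ln(85.7/28.8), i.e. α·0.285654 = (1−α)·1.090477.
With A = 0.285654 and B = 1.090477: α·A = (1−α)·B, so α = B/(A+B) = 1.090477/1.376131 ≈ 0.792.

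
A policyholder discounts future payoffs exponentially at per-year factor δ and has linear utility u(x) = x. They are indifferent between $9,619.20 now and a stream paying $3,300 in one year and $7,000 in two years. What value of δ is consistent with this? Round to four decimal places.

δ ≈ 0.9600

Equating present values: 9619.20 = 3300δ + 7000δ².
That is, 7000δ² + 3300δ − 9619.20 = 0, a quadratic in δ.
The positive root is δ = [−3300 + √(3300² + 4·7000·9619.20)] / (2·7000) = (−3300 + 16740.000)/14000 ≈ 0.9600.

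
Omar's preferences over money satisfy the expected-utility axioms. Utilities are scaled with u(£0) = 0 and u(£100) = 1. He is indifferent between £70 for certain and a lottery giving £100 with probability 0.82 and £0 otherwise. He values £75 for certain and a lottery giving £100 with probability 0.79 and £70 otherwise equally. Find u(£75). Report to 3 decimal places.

0.962

First, u(£70) = 0.82·u(£100) + 0.18·u(£0) = 0.82.
Chaining: u(£75) = 0.79·1.00 + 0.21·0.82 = 0.9622.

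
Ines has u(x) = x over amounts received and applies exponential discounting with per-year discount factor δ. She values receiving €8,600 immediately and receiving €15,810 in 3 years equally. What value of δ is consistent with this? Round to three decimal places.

δ ≈ 0.816

The payoff in 3 years is discounted by δ^3, so u(8600) = δ^3·u(15810) and δ^3 = u(8600)/u(15810).
With u(x) = x: δ^3 = 8600/15810 = 0.54396.
Hence δ = (0.54396)^(1/3) = 0.81631.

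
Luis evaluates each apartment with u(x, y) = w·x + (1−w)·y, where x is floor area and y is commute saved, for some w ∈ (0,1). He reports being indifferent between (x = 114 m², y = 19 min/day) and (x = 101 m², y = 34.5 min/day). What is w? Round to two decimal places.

u(114,19) = u(101,34.5) means w·114 + (1−w)·19 = w·101 + (1−w)·34.5.
Rearranging, 13·w − 15.5·(1−w) = 0.
The marginal rate of substitution is 15.5/13, so w = 15.5/(13+15.5) = 0.54.

w = 0.54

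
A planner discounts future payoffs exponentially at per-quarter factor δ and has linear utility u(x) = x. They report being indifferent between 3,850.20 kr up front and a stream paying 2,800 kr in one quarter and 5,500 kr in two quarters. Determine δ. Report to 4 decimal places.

The stream is worth 2800δ + 5500δ² today, so 2800δ + 5500δ² = 3850.20.
So 5500δ² + 2800δ − 3850.20 = 0.
δ = (−2800 + √(2800² + 4·5500·3850.20)) / (2·5500) = (−2800 + √92544400.00) / 11000 ≈ 0.6200.

δ ≈ 0.6200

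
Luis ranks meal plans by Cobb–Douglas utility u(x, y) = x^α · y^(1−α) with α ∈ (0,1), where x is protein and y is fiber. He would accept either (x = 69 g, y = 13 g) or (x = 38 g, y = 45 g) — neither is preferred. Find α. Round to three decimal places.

The Cobb–Douglas utilities coincide, so 69^α·13^(1−α) = 38^α·45^(1−α).
Taking logs: α·ln 69 + (1−α)·ln 13 = α·ln 38 + (1−α)·ln 45, i.e. α·0.596520 = (1−α)·1.241713.
So α/(1−α) = (1.241713)/(0.596520) = 2.081595, and α = 2.081595/3.081595 ≈ 0.675.

α ≈ 0.675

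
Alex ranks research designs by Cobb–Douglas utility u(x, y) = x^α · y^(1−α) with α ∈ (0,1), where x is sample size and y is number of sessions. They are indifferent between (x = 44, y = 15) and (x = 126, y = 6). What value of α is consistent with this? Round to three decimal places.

α ≈ 0.466

Indifference: 44^α · 15^(1−α) = 126^α · 6^(1−α).
(44/126)^α = (6/15)^(1−α); take logs: α·ln(44/126) = (1−α)·ln(6/15), i.e. α·-1.052092 = (1−α)·-0.916291.
So α/(1−α) = (-0.916291)/(-1.052092) = 0.870923, and α = 0.870923/1.870923 ≈ 0.466.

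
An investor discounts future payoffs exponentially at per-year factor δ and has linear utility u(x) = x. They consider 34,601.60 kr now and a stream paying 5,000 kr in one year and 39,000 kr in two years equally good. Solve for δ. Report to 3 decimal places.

The stream is worth 5000δ + 39000δ² today, so 5000δ + 39000δ² = 34601.60.
So 39000δ² + 5000δ − 34601.60 = 0.
δ = (−5000 + √(5000² + 4·39000·34601.60)) / (2·39000) = (−5000 + √5422849600.00) / 78000 ≈ 0.880.

δ ≈ 0.880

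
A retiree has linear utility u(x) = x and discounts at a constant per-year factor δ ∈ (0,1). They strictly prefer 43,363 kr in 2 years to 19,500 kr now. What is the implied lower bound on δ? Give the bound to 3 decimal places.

The preference means 19500 < δ^2·43363.
Hence δ^2 > 19500/43363 = 0.44969, and x ↦ x^(1/2) is increasing on (0,∞).
δ > 0.44969^(1/2) = 0.671.

δ > 0.671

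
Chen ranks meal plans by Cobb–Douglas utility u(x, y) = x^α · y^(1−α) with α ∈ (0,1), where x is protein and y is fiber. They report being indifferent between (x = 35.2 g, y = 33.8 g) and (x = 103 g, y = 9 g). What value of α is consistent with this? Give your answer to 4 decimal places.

The Cobb–Douglas utilities coincide, so 35.2^α·33.8^(1−α) = 103^α·9^(1−α).
(35.2/103)^α = (9/33.8)^(1−α); take logs: α·ln(35.2/103) = (1−α)·ln(9/33.8), i.e. α·-1.0736829 = (1−α)·-1.3232362.
With A = -1.0736829 and B = -1.3232362: α·A = (1−α)·B, so α = B/(A+B) = -1.3232362/-2.3969191 ≈ 0.5521.

α ≈ 0.5521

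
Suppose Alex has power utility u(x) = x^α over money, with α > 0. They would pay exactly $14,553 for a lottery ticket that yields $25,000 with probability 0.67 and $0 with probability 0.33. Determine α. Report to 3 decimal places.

α ≈ 0.740

EU(lottery) = 0.67·25000^α + 0.33·0 = 0.67·25000^α.
Indifference: 14553^α = 0.67·25000^α, so (14553/25000)^α = 0.67.
Take logs: α = ln 0.67 / ln(14553/25000) ≈ 0.74015.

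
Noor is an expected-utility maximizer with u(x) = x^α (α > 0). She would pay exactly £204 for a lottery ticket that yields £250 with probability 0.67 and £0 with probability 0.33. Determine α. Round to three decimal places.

The lottery's expected utility is 0.67·u(250) + 0.33·u(0) = 0.67·250^α (since u(0) = 0 for α > 0).
Indifference: 204^α = 0.67·250^α, so (204/250)^α = 0.67.
Take logs: α = ln 0.67 / ln(204/250) ≈ 1.96949.

α ≈ 1.969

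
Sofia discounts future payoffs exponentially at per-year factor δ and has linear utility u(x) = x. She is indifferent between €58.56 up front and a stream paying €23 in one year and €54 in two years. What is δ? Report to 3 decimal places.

Present value of the stream is 23·δ + 54·δ². Indifference gives 23δ + 54δ² = 58.56.
Rearranged: 54δ² + 23δ − 58.56 = 0.
δ = (−23 + √(23² + 4·54·58.56)) / (2·54) = (−23 + √13177.96) / 108 ≈ 0.850.

δ ≈ 0.850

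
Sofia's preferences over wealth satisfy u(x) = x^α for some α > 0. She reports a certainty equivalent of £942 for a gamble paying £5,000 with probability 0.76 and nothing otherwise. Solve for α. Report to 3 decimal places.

α ≈ 0.164

EU(lottery) = 0.76·5000^α + 0.24·0 = 0.76·5000^α.
Setting u(942) equal to that: 942^α = 0.76·5000^α ⇒ (942/5000)^α = 0.76.
Take logs: α = ln 0.76 / ln(942/5000) ≈ 0.16441.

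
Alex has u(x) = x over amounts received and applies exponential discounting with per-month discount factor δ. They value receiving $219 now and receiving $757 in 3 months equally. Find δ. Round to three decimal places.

δ ≈ 0.661

Indifference means u(219) = δ^3 · u(757), so δ^3 = u(219)/u(757).
With u(x) = x: δ^3 = 219/757 = 0.28930.
Hence δ = (0.28930)^(1/3) = 0.66138.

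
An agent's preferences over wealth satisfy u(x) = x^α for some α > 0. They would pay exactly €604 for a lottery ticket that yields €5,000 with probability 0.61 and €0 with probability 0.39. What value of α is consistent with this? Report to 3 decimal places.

α ≈ 0.234

Since u(0) = 0, the lottery's EU is 0.61·5000^α.
Equating: 604^α = 0.61·5000^α, i.e. 0.1208^α = 0.61.
α = ln(0.61) / ln(604/5000) = -0.494296/-2.113619 ≈ 0.234.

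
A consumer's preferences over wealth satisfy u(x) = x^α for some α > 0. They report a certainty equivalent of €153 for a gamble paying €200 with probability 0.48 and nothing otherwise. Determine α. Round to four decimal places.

Since u(0) = 0, the lottery's EU is 0.48·200^α.
Equating: 153^α = 0.48·200^α, i.e. 0.7650^α = 0.48.
α = ln(0.48) / ln(153/200) = -0.7339692/-0.2678794 ≈ 2.7399.

α ≈ 2.7399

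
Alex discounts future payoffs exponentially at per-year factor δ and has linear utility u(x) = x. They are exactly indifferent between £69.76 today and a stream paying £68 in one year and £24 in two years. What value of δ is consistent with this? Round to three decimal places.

δ ≈ 0.800

The stream is worth 68δ + 24δ² today, so 68δ + 24δ² = 69.76.
Rearranged: 24δ² + 68δ − 69.76 = 0.
δ = (−68 + √(68² + 4·24·69.76)) / (2·24) = (−68 + √11320.96) / 48 ≈ 0.800.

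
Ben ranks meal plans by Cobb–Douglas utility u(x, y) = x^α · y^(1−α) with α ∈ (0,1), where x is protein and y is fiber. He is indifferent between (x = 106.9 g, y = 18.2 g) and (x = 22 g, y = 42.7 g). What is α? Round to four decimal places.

Set the two utilities equal: 106.9^α·18.2^(1−α) = 22^α·42.7^(1−α).
Taking logs: α·ln 106.9 + (1−α)·ln 18.2 = α·ln 22 + (1−α)·ln 42.7, i.e. α·1.5808514 = (1−α)·0.8527773.
With A = 1.5808514 and B = 0.8527773: α·A = (1−α)·B, so α = B/(A+B) = 0.8527773/2.4336287 ≈ 0.3504.

α ≈ 0.3504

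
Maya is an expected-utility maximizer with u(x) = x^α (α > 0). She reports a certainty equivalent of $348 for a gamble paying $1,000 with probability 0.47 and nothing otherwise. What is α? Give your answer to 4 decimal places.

α ≈ 0.7153

Since u(0) = 0, the lottery's EU is 0.47·1000^α.
Indifference: 348^α = 0.47·1000^α, so (348/1000)^α = 0.47.
α = ln(0.47) / ln(348/1000) = -0.7550226/-1.0555528 ≈ 0.7153.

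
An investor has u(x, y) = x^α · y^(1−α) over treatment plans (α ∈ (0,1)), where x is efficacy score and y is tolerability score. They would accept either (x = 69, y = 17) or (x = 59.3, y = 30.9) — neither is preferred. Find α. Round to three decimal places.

Set the two utilities equal: 69^α·17^(1−α) = 59.3^α·30.9^(1−α).
(69/59.3)^α = (30.9/17)^(1−α); take logs: α·ln(69/59.3) = (1−α)·ln(30.9/17), i.e. α·0.151497 = (1−α)·0.597543.
Thus α·(0.749040) = 0.597543, so α = 0.597543/0.749040 ≈ 0.798.

α ≈ 0.798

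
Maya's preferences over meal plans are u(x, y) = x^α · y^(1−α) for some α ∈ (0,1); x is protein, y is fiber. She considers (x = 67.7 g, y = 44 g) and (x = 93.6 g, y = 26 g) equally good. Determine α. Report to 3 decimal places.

Set the two utilities equal: 67.7^α·44^(1−α) = 93.6^α·26^(1−α).
Rearrange to (67.7/93.6)^α = (26/44)^(1−α) and take logs: α·-0.323944 = (1−α)·-0.526093.
Thus α·(-0.850037) = -0.526093, so α = -0.526093/-0.850037 ≈ 0.619.

α ≈ 0.619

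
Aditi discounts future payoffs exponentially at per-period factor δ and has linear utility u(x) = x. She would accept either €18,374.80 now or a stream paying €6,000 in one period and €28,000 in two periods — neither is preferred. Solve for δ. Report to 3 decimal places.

Present value of the stream is 6000·δ + 28000·δ². Indifference gives 6000δ + 28000δ² = 18374.80.
That is, 28000δ² + 6000δ − 18374.80 = 0, a quadratic in δ.
δ = (−6000 + √(6000² + 4·28000·18374.80)) / (2·28000) = (−6000 + √2093977600.00) / 56000 ≈ 0.710.

δ ≈ 0.710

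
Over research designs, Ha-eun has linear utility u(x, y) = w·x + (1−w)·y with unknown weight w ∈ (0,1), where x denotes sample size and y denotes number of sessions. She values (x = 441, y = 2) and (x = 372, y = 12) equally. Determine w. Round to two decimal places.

w = 0.13

u(441,2) = u(372,12) means w·441 + (1−w)·2 = w·372 + (1−w)·12.
w·(441−372) = (1−w)·(12−2), i.e. w·69 = (1−w)·10.
The marginal rate of substitution is 10/69, so w = 10/(69+10) = 0.13.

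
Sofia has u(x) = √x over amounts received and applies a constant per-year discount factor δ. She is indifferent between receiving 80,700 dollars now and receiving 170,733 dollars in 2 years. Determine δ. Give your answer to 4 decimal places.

Indifference means u(80700) = δ^2 · u(170733), so δ^2 = u(80700)/u(170733).
Since u(x) = √x, δ^2 = √(80700/170733) = 0.68751.
Taking the square root: δ = 0.68751^(1/2) ≈ 0.8292.

δ ≈ 0.8292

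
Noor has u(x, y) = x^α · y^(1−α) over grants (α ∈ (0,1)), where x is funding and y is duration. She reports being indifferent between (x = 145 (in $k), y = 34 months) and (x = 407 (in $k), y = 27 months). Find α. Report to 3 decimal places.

α ≈ 0.183

The Cobb–Douglas utilities coincide, so 145^α·34^(1−α) = 407^α·27^(1−α).
(145/407)^α = (27/34)^(1−α); take logs: α·ln(145/407) = (1−α)·ln(27/34), i.e. α·-1.032079 = (1−α)·-0.230524.
Thus α·(-1.262603) = -0.230524, so α = -0.230524/-1.262603 ≈ 0.183.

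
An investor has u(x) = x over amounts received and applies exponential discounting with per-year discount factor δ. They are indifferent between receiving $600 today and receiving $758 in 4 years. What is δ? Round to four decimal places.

δ ≈ 0.9432

The payoff in 4 years is discounted by δ^4, so u(600) = δ^4·u(758) and δ^4 = u(600)/u(758).
With u(x) = x: δ^4 = 600/758 = 0.79156.
So δ = 0.79156^(1/4) ≈ 0.9432.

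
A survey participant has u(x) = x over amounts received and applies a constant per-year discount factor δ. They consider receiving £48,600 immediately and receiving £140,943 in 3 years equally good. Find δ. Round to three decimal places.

δ ≈ 0.701

The payoff in 3 years is discounted by δ^3, so u(48600) = δ^3·u(140943) and δ^3 = u(48600)/u(140943).
With u(x) = x: δ^3 = 48600/140943 = 0.34482.
Hence δ = (0.34482)^(1/3) = 0.70124.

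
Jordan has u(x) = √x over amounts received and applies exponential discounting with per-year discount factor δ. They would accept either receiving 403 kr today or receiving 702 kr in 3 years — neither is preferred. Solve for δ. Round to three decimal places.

δ ≈ 0.912

Equating discounted utilities: u(403) = δ^3·u(702) ⇒ δ^3 = u(403)/u(702).
With u(x) = √x: δ^3 = √403/√702 = √(403/702) = 0.75768.
Taking the cube root: δ = 0.75768^(1/3) ≈ 0.912.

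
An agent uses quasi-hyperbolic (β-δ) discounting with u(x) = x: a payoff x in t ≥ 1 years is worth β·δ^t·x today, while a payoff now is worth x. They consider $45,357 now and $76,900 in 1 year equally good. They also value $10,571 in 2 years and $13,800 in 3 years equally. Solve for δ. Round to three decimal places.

From the later pair, β·δ^2·10571 = β·δ^3·13800; dividing through, δ = 10571/13800 = 0.76601.

δ ≈ 0.766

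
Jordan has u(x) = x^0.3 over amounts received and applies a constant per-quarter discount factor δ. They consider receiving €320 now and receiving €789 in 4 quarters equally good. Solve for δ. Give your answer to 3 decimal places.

Equating discounted utilities: u(320) = δ^4·u(789) ⇒ δ^4 = u(320)/u(789).
Since u(x) = x^0.3, δ^4 = (320/789)^0.3 = 0.40558^0.3 = 0.76282.
Hence δ = (0.76282)^(1/4) = 0.93456.

δ ≈ 0.935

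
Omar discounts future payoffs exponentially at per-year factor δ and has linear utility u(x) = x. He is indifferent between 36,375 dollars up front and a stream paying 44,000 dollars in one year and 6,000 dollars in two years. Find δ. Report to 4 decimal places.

The stream is worth 44000δ + 6000δ² today, so 44000δ + 6000δ² = 36375.
That is, 6000δ² + 44000δ − 36375 = 0, a quadratic in δ.
By the quadratic formula (taking the positive root), δ = (−44000 + √2809000000.00) / 12000 ≈ 0.7500.

δ ≈ 0.7500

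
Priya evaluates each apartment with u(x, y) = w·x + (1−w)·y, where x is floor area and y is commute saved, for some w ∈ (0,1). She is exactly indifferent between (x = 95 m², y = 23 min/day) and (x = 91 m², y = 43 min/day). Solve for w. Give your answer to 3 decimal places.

w = 0.833

Equating utilities: w·95 + (1−w)·23 = w·91 + (1−w)·43.
Collecting terms: w·4 = (1−w)·20.
Hence w = 20/(4+20) = 20/24 = 0.833.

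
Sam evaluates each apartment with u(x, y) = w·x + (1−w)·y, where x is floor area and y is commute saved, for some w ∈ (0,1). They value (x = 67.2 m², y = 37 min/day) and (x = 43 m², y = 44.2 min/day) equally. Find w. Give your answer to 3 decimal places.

Equating utilities: w·67.2 + (1−w)·37 = w·43 + (1−w)·44.2.
Collecting terms: w·24.2 = (1−w)·7.2.
So w/(1−w) = 7.2/24.2 = 0.2975, giving w = 7.2/(24.2+7.2) = 0.229.

w = 0.229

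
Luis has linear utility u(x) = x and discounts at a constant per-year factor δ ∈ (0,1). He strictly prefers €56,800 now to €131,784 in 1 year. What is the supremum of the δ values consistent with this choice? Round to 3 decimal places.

δ < 0.431

Comparing present values: 56800 > δ·131784.
Dividing through by 131784 gives δ < 0.43101.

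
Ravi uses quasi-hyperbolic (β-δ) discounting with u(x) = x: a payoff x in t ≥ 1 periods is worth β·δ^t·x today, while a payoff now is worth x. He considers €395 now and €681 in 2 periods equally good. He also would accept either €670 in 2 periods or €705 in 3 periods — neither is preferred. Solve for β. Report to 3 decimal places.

β ≈ 0.642

The second indifference involves only future payoffs, so β cancels: β·δ^2·670 = β·δ^3·705, giving δ = 670/705 = 0.95035.
Substituting δ into 395 = β·δ^2·681: β = 395/(615.061) ≈ 0.642.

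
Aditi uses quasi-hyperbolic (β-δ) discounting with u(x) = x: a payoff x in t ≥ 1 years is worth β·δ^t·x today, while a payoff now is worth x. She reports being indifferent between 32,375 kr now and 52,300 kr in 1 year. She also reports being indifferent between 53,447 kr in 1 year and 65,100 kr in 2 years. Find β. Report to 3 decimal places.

β ≈ 0.754

From the later pair, β·δ^1·53447 = β·δ^2·65100; dividing through, δ = 53447/65100 = 0.82100.
Now use the now-vs-future pair: 32375 = β·δ·52300 gives β = 32375/(0.82100·52300) ≈ 0.754.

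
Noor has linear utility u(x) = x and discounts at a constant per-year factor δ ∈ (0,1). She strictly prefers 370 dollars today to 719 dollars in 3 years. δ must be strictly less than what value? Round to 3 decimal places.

Comparing present values: 370 > δ^3·719.
Hence δ^3 < 370/719 = 0.51460, and x ↦ x^(1/3) is increasing on (0,∞).
δ < 0.51460^(1/3) = 0.801.

δ < 0.801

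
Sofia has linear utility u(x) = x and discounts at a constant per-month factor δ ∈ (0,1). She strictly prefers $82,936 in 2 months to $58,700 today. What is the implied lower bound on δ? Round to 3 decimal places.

The preference means 58700 < δ^2·82936.
So δ^2 > 58700/82936 = 0.70777; taking the square root of both positive sides preserves the inequality.
δ > 0.70777^(1/2) = 0.841.

δ > 0.841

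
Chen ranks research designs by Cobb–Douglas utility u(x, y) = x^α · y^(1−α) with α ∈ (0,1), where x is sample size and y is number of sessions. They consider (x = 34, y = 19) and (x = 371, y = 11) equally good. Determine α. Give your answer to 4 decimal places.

α ≈ 0.1861

Indifference: 34^α · 19^(1−α) = 371^α · 11^(1−α).
Rearrange to (34/371)^α = (11/19)^(1−α) and take logs: α·-2.3898415 = (1−α)·-0.5465437.
Thus α·(-2.9363852) = -0.5465437, so α = -0.5465437/-2.9363852 ≈ 0.1861.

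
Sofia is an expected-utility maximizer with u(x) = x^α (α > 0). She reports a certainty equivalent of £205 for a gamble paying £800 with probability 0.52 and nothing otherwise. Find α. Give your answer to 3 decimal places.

EU(lottery) = 0.52·800^α + 0.48·0 = 0.52·800^α.
Indifference: 205^α = 0.52·800^α, so (205/800)^α = 0.52.
α = ln(0.52) / ln(205/800) = -0.653926/-1.361602 ≈ 0.480.

α ≈ 0.480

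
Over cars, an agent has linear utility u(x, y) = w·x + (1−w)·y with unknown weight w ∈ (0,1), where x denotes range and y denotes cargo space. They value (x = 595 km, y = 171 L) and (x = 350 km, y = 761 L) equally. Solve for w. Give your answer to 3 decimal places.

u(595,171) = u(350,761) means w·595 + (1−w)·171 = w·350 + (1−w)·761.
Collecting terms: w·245 = (1−w)·590.
So w/(1−w) = 590/245 = 2.4082, giving w = 590/(245+590) = 0.707.

w = 0.707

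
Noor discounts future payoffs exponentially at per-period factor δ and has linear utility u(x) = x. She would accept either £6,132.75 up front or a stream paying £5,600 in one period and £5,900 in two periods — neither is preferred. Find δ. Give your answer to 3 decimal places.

The stream is worth 5600δ + 5900δ² today, so 5600δ + 5900δ² = 6132.75.
So 5900δ² + 5600δ − 6132.75 = 0.
δ = (−5600 + √(5600² + 4·5900·6132.75)) / (2·5900) = (−5600 + √176092900.00) / 11800 ≈ 0.650.

δ ≈ 0.650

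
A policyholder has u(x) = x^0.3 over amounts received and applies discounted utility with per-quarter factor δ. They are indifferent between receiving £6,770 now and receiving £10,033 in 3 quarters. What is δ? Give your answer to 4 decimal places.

Indifference means u(6770) = δ^3 · u(10033), so δ^3 = u(6770)/u(10033).
With u(x) = x^0.3: δ^3 = 6770^0.3/10033^0.3 = (6770/10033)^0.3 = 0.88868.
Taking the cube root: δ = 0.88868^(1/3) ≈ 0.9614.

δ ≈ 0.9614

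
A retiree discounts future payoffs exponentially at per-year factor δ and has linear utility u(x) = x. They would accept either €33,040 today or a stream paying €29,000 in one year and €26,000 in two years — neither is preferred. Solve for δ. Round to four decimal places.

The stream is worth 29000δ + 26000δ² today, so 29000δ + 26000δ² = 33040.
That is, 26000δ² + 29000δ − 33040 = 0, a quadratic in δ.
By the quadratic formula (taking the positive root), δ = (−29000 + √4277160000.00) / 52000 ≈ 0.7000.

δ ≈ 0.7000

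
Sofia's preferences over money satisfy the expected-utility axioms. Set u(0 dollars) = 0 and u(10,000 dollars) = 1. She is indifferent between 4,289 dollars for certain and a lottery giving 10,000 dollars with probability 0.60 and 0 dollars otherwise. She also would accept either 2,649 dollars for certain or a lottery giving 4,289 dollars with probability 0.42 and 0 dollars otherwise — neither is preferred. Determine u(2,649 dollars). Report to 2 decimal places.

0.25

The first gamble pins u(4,289 dollars): it must equal 0.60·1 + 0.40·0 = 0.60.
Then u(2,649 dollars) = 0.42·u(4,289 dollars) + 0.58·u(0 dollars) = 0.42·0.60 + 0.58·0.00 = 0.2520.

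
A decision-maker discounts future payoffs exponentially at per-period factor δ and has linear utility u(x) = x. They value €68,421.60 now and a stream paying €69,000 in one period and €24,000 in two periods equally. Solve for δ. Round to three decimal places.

Present value of the stream is 69000·δ + 24000·δ². Indifference gives 69000δ + 24000δ² = 68421.60.
So 24000δ² + 69000δ − 68421.60 = 0.
δ = (−69000 + √(69000² + 4·24000·68421.60)) / (2·24000) = (−69000 + √11329473600.00) / 48000 ≈ 0.780.

δ ≈ 0.780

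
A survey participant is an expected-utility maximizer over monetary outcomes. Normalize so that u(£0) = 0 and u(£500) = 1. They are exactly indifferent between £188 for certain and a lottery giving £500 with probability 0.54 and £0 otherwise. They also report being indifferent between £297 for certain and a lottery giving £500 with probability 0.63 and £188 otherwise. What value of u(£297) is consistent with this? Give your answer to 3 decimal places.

From the first indifference, u(£188) = 0.54·u(£500) + 0.46·u(£0) = 0.54·1 + 0.46·0 = 0.54.
The second indifference gives u(£297) = 0.63·u(£500) + 0.37·u(£188) = 0.63·1.00 + 0.37·0.54 = 0.8298.

0.830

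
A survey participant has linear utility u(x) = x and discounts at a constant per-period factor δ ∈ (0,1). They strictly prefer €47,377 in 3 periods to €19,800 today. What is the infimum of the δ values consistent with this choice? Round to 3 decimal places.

δ > 0.748

Under u(x) = x this choice says 19800 < δ^3·47377.
Dividing by 47377: δ^3 > 0.41792. Both sides are positive, so the cube root keeps the direction.
δ > (19800/47377)^(1/3) ≈ 0.748.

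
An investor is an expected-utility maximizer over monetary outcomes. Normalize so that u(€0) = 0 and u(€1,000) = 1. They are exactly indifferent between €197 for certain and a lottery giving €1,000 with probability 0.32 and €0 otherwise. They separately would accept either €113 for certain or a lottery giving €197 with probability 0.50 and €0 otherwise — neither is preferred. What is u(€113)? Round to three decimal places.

The first gamble pins u(€197): it must equal 0.32·1 + 0.68·0 = 0.32.
Then u(€113) = 0.50·u(€197) + 0.50·u(€0) = 0.50·0.32 + 0.50·0.00 = 0.1600.

0.160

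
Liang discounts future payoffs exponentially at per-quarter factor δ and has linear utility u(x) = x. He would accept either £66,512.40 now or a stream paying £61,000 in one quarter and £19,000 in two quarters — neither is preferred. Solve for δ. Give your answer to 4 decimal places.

Equating present values: 66512.40 = 61000δ + 19000δ².
Rearranged: 19000δ² + 61000δ − 66512.40 = 0.
δ = (−61000 + √(61000² + 4·19000·66512.40)) / (2·19000) = (−61000 + √8775942400.00) / 38000 ≈ 0.8600.

δ ≈ 0.8600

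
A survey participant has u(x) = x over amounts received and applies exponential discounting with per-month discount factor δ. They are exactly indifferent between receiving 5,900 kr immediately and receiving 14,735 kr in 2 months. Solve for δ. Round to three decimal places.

δ ≈ 0.633

Equating discounted utilities: u(5900) = δ^2·u(14735) ⇒ δ^2 = u(5900)/u(14735).
With u(x) = x: δ^2 = 5900/14735 = 0.40041.
Taking the square root: δ = 0.40041^(1/2) ≈ 0.633.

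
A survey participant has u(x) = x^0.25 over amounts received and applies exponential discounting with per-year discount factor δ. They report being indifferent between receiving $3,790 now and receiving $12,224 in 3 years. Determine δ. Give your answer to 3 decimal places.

The payoff in 3 years is discounted by δ^3, so u(3790) = δ^3·u(12224) and δ^3 = u(3790)/u(12224).
Since u(x) = x^0.25, δ^3 = (3790/12224)^0.25 = 0.31005^0.25 = 0.74620.
Hence δ = (0.74620)^(1/3) = 0.90702.

δ ≈ 0.907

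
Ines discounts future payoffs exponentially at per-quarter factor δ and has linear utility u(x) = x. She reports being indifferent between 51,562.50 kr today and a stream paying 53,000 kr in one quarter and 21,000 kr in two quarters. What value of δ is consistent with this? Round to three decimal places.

The stream is worth 53000δ + 21000δ² today, so 53000δ + 21000δ² = 51562.50.
Rearranged: 21000δ² + 53000δ − 51562.50 = 0.
The positive root is δ = [−53000 + √(53000² + 4·21000·51562.50)] / (2·21000) = (−53000 + 84500.000)/42000 ≈ 0.750.

δ ≈ 0.750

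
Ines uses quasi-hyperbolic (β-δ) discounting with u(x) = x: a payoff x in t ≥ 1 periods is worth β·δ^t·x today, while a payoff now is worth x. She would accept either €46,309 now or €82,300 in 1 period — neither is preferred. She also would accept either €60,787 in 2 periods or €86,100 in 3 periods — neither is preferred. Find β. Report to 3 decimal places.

β ≈ 0.797

From the later pair, β·δ^2·60787 = β·δ^3·86100; dividing through, δ = 60787/86100 = 0.70600.
Now use the now-vs-future pair: 46309 = β·δ·82300 gives β = 46309/(0.70600·82300) ≈ 0.797.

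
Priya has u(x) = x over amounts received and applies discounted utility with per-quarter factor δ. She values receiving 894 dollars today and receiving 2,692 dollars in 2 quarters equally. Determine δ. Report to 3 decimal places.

δ ≈ 0.576

Equating discounted utilities: u(894) = δ^2·u(2692) ⇒ δ^2 = u(894)/u(2692).
With u(x) = x: δ^2 = 894/2692 = 0.33210.
Taking the square root: δ = 0.33210^(1/2) ≈ 0.576.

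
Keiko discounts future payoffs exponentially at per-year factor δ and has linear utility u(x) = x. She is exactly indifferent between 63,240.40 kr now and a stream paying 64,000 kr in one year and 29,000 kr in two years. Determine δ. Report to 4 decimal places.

Present value of the stream is 64000·δ + 29000·δ². Indifference gives 64000δ + 29000δ² = 63240.40.
So 29000δ² + 64000δ − 63240.40 = 0.
By the quadratic formula (taking the positive root), δ = (−64000 + √11431886400.00) / 58000 ≈ 0.7400.

δ ≈ 0.7400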